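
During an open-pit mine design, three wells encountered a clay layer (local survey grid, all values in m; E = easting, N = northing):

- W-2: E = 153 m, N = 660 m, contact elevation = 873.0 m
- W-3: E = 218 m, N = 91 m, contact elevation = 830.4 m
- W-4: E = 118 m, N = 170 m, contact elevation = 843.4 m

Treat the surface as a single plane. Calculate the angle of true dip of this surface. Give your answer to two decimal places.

Let the plane be z = a·E + b·N + c.
W-3−W-2: 65a − 569b = −42.6;  W-4−W-2: −35a − 490b = −29.6.
Solving gives a = −0.07788, b = 0.06597.
Gradient magnitude |∇z| = √(a² + b²) = √(0.00607 + 0.00435) = 0.10207.
True dip = arctan(0.10207) = 5.83°, dipping toward SE (azimuth ≈ 130°).

5.83°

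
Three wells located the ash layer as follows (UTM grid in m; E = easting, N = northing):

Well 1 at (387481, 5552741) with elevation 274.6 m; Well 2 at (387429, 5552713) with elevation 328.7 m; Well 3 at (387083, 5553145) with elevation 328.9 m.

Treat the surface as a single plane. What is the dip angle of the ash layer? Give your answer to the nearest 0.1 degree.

43.0°

Let the plane be z = a·E + b·N + c.
Well 2−Well 1: −52a − 28b = 54.1;  Well 3−Well 1: −398a + 404b = 54.3.
Solving gives a = −0.72707, b = −0.58187.
Gradient magnitude |∇z| = √(a² + b²) = √(0.52863 + 0.33857) = 0.93124.
True dip = arctan(0.93124) = 43.0°, dipping toward NE (azimuth ≈ 051°).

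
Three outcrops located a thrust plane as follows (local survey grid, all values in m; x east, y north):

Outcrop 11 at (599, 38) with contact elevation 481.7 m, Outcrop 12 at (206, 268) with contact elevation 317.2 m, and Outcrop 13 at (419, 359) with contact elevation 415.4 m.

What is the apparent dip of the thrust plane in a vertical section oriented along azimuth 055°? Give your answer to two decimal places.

21.16°

Let the plane be z = a·x + b·y + c.
Outcrop 12−Outcrop 11: −393a + 230b = −164.5;  Outcrop 13−Outcrop 11: −180a + 321b = −66.3.
Solving gives a = 0.44312, b = 0.04193.
Unit vector along 055° is (sin 55°, cos 55°) = (0.8192, 0.5736).
Slope in that direction = a·(0.8192) + b·(0.5736) = 0.38703.
Apparent dip = arctan|0.38703| = 21.16° (true dip is 24.0°, so apparent ≤ true as expected).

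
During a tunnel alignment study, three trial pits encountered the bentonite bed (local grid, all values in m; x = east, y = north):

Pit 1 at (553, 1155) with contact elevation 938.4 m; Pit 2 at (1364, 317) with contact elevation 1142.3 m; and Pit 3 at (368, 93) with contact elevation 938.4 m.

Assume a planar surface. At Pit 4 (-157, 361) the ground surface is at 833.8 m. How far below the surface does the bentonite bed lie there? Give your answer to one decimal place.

17.2 m

Two edge vectors: Pit 1→Pit 2 = (811, -838, 203.9), Pit 1→Pit 3 = (-185, -1062, 0).
Normal n = (Pit 1→Pit 2) × (Pit 1→Pit 3) = (216541.8, -37721.5, -1016312).
So ∂z/∂x = −n_x/n_z = 0.213066 and ∂z/∂y = −n_y/n_z = −0.037116.
Intercept c from Pit 1: 938.4 − 117.83 + 42.87 = 863.44.
At (-157, 361): z_contact = −33.45 − 13.40 + 863.44 = 816.59 m.
Depth below ground = 833.8 − 816.59 = 17.2 m.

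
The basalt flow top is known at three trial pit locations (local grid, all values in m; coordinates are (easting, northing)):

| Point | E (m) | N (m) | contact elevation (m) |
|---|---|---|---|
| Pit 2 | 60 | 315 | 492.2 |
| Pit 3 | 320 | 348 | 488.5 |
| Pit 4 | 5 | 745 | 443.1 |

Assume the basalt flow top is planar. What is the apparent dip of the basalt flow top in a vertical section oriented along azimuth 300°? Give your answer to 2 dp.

3.28°

Two edge vectors: Pit 2→Pit 3 = (260, 33, -3.7), Pit 2→Pit 4 = (-55, 430, -49.1).
Normal n = (Pit 2→Pit 3) × (Pit 2→Pit 4) = (-29.3, 12969.5, 113615).
So ∂z/∂E = −n_x/n_z = 0.00026 and ∂z/∂N = −n_y/n_z = −0.11415.
Unit vector along 300° is (sin 300°, cos 300°) = (-0.8660, 0.5000).
Slope in that direction = a·(-0.8660) + b·(0.5000) = −0.05730.
Apparent dip = arctan|0.05730| = 3.28° (true dip is 6.5°, so apparent ≤ true as expected).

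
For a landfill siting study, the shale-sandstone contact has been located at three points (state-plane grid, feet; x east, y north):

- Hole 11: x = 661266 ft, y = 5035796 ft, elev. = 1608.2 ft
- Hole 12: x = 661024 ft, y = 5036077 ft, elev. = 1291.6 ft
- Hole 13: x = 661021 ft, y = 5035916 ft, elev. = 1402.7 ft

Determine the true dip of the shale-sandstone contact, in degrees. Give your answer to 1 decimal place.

40.6°

Two edge vectors: Hole 11→Hole 12 = (-242, 281, -316.6), Hole 11→Hole 13 = (-245, 120, -205.5).
Normal n = (Hole 11→Hole 12) × (Hole 11→Hole 13) = (-19753.5, 27836, 39805).
So ∂z/∂x = −n_x/n_z = 0.49626 and ∂z/∂y = −n_y/n_z = −0.69931.
Gradient magnitude |∇z| = √(a² + b²) = √(0.24627 + 0.48903) = 0.85750.
True dip = arctan(0.85750) = 40.6°, dipping toward NW (azimuth ≈ 325°).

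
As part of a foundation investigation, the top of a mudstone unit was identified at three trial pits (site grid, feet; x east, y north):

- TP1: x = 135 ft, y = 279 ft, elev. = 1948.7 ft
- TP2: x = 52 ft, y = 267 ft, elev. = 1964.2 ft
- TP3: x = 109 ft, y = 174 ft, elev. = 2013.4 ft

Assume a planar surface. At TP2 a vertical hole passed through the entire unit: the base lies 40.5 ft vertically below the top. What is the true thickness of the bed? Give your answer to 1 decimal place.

Let the plane be z = a·x + b·y + c.
TP2−TP1: −83a − 12b = 15.5;  TP3−TP1: −26a − 105b = 64.7.
Solving gives a = −0.10129, b = −0.59111.
|∇z| = √(a²+b²) = 0.59973, so dip δ = arctan(0.59973) = 30.95°.
True thickness = vertical thickness × cos δ = 40.5 × cos 30.95° = 34.7 ft.

34.7 ft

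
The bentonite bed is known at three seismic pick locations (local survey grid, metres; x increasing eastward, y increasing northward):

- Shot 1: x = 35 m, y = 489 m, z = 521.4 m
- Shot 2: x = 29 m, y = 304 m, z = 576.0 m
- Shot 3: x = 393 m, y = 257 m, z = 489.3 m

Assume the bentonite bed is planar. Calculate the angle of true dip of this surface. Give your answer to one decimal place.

Let the plane be z = a·x + b·y + c.
Shot 2−Shot 1: −6a − 185b = 54.6;  Shot 3−Shot 1: 358a − 232b = −32.1.
Solving gives a = −0.27514, b = −0.28621.
Gradient magnitude |∇z| = √(a² + b²) = √(0.07570 + 0.08192) = 0.39701.
True dip = arctan(0.39701) = 21.7°, dipping toward NE (azimuth ≈ 044°).

21.7°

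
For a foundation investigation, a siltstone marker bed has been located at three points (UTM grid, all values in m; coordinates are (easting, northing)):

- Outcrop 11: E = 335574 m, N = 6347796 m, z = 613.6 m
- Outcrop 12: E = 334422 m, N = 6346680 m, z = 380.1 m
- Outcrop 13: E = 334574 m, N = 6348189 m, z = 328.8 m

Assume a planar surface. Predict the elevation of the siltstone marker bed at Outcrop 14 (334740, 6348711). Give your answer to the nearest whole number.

Two edge vectors: Outcrop 11→Outcrop 12 = (-1152, -1116, -233.5), Outcrop 11→Outcrop 13 = (-1000, 393, -284.8).
Normal n = (Outcrop 11→Outcrop 12) × (Outcrop 11→Outcrop 13) = (409602.3, -94589.6, -1568736).
So ∂z/∂E = −n_x/n_z = 0.26110340 and ∂z/∂N = −n_y/n_z = −0.06029670.
Intercept c from Outcrop 11: 613.6 − 87619.51 + 382751.14 = 295745.22.
At (334740, 6348711): z = 87401.8 − 382806.3 + 295745.22 = 340.7 m.

341 m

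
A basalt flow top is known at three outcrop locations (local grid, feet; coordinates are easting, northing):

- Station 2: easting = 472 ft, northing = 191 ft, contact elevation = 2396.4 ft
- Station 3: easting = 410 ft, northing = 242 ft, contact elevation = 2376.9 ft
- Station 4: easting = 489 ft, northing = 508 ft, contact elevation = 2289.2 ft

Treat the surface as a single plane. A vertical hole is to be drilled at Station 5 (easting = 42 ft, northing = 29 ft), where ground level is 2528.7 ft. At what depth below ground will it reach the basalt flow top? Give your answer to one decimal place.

92.2 ft

Let the plane be z = a·easting + b·northing + c.
Station 3−Station 2: −62a + 51b = −19.5;  Station 4−Station 2: 17a + 317b = −107.2.
Solving gives a = 0.03481, b = −0.34004.
Then c = 2396.4 − a·472 − b·191 = 2444.92.
At (42, 29): z_contact = 1.46 − 9.86 + 2444.92 = 2436.52 ft.
Depth below ground = 2528.7 − 2436.52 = 92.2 ft.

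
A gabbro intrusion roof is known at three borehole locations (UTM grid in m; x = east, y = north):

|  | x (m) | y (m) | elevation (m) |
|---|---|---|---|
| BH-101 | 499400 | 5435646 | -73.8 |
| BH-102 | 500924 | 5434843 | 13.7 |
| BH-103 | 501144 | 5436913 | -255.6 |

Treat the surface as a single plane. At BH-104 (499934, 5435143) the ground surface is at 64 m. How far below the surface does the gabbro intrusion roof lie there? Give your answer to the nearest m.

79 m

Let the plane be z = a·x + b·y + c.
BH-102−BH-101: 1524a − 803b = 87.5;  BH-103−BH-101: 1744a + 1267b = −181.8.
Solving gives a = −0.01054317, b = −0.12897609.
Then c = -73.8 − a·499400 − b·5435646 = 706259.82.
At (499934, 5435143): z_contact = −5270.9 − 701003.5 + 706259.82 = -14.6 m.
Depth below ground = 64 − (-14.6) = 79 m.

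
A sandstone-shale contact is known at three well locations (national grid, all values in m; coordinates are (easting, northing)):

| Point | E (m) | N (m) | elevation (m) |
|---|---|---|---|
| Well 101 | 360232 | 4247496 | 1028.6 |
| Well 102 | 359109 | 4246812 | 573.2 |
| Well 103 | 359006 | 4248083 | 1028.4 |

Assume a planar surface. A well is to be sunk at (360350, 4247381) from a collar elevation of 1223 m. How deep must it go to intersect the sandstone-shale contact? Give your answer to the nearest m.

Two edge vectors: Well 101→Well 102 = (-1123, -684, -455.4), Well 101→Well 103 = (-1226, 587, -0.2).
Normal n = (Well 101→Well 102) × (Well 101→Well 103) = (267456.6, 558095.8, -1497785).
So ∂z/∂E = −n_x/n_z = 0.17856809 and ∂z/∂N = −n_y/n_z = 0.37261409.
Intercept c from Well 101: 1028.6 − 64325.94 − 1582676.87 = −1645974.21.
At (360350, 4247381): z_contact = 64347.0 + 1582634.0 − 1645974.21 = 1006.8 m.
Depth below ground = 1223 − 1006.8 = 216 m.

216 m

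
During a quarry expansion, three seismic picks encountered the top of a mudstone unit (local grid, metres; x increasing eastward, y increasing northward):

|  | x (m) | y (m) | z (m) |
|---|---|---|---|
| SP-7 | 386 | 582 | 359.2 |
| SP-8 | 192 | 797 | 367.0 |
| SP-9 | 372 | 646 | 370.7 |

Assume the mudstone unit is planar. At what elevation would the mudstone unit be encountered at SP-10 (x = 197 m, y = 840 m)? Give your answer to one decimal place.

377.7 m

Two edge vectors: SP-7→SP-8 = (-194, 215, 7.8), SP-7→SP-9 = (-14, 64, 11.5).
Normal n = (SP-7→SP-8) × (SP-7→SP-9) = (1973.3, 2121.8, -9406).
So ∂z/∂x = −n_x/n_z = 0.20979 and ∂z/∂y = −n_y/n_z = 0.22558.
Intercept c from SP-7: 359.2 − 80.98 − 131.29 = 146.93.
At (197, 840): z = 41.3 + 189.5 + 146.93 = 377.7 m.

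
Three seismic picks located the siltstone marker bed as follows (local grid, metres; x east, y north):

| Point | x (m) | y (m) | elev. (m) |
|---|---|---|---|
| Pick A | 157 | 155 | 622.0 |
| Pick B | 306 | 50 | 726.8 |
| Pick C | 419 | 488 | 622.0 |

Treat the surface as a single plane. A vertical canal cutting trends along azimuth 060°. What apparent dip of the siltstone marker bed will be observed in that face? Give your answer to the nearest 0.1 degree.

Two edge vectors: Pick A→Pick B = (149, -105, 104.8), Pick A→Pick C = (262, 333, 0).
Normal n = (Pick A→Pick B) × (Pick A→Pick C) = (-34898.4, 27457.6, 77127).
So ∂z/∂x = −n_x/n_z = 0.45248 and ∂z/∂y = −n_y/n_z = −0.35601.
Unit vector along 060° is (sin 60°, cos 60°) = (0.8660, 0.5000).
Slope in that direction = a·(0.8660) + b·(0.5000) = 0.21386.
Apparent dip = arctan|0.21386| = 12.1° (true dip is 29.9°, so apparent ≤ true as expected).

12.1°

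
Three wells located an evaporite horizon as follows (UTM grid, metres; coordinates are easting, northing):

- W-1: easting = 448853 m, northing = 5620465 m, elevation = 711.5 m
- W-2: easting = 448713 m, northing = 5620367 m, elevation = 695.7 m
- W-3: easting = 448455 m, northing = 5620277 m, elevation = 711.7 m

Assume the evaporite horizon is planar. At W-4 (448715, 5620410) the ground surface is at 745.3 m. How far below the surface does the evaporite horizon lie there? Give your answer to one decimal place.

28.7 m

Two edge vectors: W-1→W-2 = (-140, -98, -15.8), W-1→W-3 = (-398, -188, 0.2).
Normal n = (W-1→W-2) × (W-1→W-3) = (-2990, 6316.4, -12684).
So ∂z/∂easting = −n_x/n_z = −0.235730054 and ∂z/∂northing = −n_y/n_z = 0.497981709.
Intercept c from W-1: 711.5 + 105808.14 − 2798888.77 = −2692369.13.
At (448715, 5620410): z_contact = −105775.61 + 2798861.38 − 2692369.13 = 716.64 m.
Depth below ground = 745.3 − 716.64 = 28.7 m.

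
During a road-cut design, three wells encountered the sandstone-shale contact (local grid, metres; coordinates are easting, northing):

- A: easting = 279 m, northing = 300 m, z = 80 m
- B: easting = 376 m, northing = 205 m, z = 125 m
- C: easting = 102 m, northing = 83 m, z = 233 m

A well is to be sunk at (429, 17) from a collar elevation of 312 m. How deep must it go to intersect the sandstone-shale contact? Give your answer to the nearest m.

Let the plane be z = a·easting + b·northing + c.
B−A: 97a − 95b = 45;  C−A: −177a − 217b = 153.
Solving gives a = −0.12598, b = −0.60231.
Then c = 80 − a·279 − b·300 = 295.84.
At (429, 17): z_contact = −54.0 − 10.2 + 295.84 = 231.6 m.
Depth below ground = 312 − 231.6 = 80 m.

80 m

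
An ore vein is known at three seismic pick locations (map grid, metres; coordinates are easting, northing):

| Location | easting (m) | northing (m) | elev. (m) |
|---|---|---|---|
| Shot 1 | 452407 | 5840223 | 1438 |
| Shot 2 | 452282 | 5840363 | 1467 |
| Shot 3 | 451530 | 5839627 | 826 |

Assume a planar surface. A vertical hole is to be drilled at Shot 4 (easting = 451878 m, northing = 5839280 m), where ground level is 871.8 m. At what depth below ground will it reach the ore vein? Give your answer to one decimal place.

Let the plane be z = a·easting + b·northing + c.
Shot 2−Shot 1: −125a + 140b = 29;  Shot 3−Shot 1: −877a − 596b = −612.
Solving gives a = 0.346695053, b = 0.516692011.
Then c = 1438 − a·452407 − b·5840223 = −3173005.84.
At (451878, 5839280): z_contact = 156663.87 + 3017109.33 − 3173005.84 = 767.36 m.
Depth below ground = 871.8 − 767.36 = 104.4 m.

104.4 m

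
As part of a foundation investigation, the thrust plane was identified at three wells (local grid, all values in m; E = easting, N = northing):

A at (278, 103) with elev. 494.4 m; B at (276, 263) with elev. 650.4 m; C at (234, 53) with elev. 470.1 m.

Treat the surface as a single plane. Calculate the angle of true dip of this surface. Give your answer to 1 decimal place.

48.0°

Let the plane be z = a·E + b·N + c.
B−A: −2a + 160b = 156;  C−A: −44a − 50b = −24.3.
Solving gives a = −0.54790, b = 0.96815.
Gradient magnitude |∇z| = √(a² + b²) = √(0.30019 + 0.93732) = 1.11243.
True dip = arctan(1.11243) = 48.0°, dipping toward SSE (azimuth ≈ 150°).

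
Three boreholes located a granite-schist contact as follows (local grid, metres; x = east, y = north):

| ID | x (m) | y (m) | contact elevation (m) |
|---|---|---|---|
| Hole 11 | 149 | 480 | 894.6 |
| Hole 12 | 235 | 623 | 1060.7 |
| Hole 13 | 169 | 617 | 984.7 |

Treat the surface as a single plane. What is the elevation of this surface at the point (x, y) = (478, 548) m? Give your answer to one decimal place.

1292.3 m

Two edge vectors: Hole 11→Hole 12 = (86, 143, 166.1), Hole 11→Hole 13 = (20, 137, 90.1).
Normal n = (Hole 11→Hole 12) × (Hole 11→Hole 13) = (-9871.4, -4426.6, 8922).
So ∂z/∂x = −n_x/n_z = 1.10641 and ∂z/∂y = −n_y/n_z = 0.49614.
Intercept c from Hole 11: 894.6 − 164.86 − 238.15 = 491.60.
At (478, 548): z = 528.9 + 271.9 + 491.60 = 1292.3 m.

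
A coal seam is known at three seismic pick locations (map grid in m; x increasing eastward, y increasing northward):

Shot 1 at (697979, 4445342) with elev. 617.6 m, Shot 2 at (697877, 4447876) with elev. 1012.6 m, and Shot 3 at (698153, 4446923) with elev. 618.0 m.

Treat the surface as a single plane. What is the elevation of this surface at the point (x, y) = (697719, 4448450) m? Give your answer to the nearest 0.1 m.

1241.7 m

Let the plane be z = a·x + b·y + c.
Shot 2−Shot 1: −102a + 2534b = 395;  Shot 3−Shot 1: 174a + 1581b = 0.4.
Solving gives a = −1.035377247, b = 0.114203442.
Then c = 617.6 − a·697979 − b·4445342 = 215615.82.
At (697719, 4448450): z = −722402.4 + 508028.3 + 215615.82 = 1241.7 m.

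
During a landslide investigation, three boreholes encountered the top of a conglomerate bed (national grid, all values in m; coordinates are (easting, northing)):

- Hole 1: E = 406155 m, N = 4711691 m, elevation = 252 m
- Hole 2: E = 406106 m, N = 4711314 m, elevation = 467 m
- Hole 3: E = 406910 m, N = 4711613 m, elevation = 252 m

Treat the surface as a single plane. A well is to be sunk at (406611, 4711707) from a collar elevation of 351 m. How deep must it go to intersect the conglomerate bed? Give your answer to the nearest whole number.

Two edge vectors: Hole 1→Hole 2 = (-49, -377, 215), Hole 1→Hole 3 = (755, -78, 0).
Normal n = (Hole 1→Hole 2) × (Hole 1→Hole 3) = (16770, 162325, 288457).
So ∂z/∂E = −n_x/n_z = −0.05813691 and ∂z/∂N = −n_y/n_z = −0.56273552.
Intercept c from Hole 1: 252 + 23612.60 + 2651435.89 = 2675300.49.
At (406611, 4711707): z_contact = −23639.1 − 2651444.9 + 2675300.49 = 216.5 m.
Depth below ground = 351 − 216.5 = 135 m.

135 m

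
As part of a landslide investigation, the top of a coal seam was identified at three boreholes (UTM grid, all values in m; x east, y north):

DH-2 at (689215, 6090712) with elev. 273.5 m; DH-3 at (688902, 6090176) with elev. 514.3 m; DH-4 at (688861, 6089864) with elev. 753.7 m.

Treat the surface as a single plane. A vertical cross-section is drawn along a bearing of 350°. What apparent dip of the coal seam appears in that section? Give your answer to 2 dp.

Two edge vectors: DH-2→DH-3 = (-313, -536, 240.8), DH-2→DH-4 = (-354, -848, 480.2).
Normal n = (DH-2→DH-3) × (DH-2→DH-4) = (-53188.8, 65059.4, 75680).
So ∂z/∂x = −n_x/n_z = 0.70281 and ∂z/∂y = −n_y/n_z = −0.85966.
Unit vector along 350° is (sin 350°, cos 350°) = (-0.1736, 0.9848).
Slope in that direction = a·(-0.1736) + b·(0.9848) = −0.96865.
Apparent dip = arctan|0.96865| = 44.09° (true dip is 48.0°, so apparent ≤ true as expected).

44.09°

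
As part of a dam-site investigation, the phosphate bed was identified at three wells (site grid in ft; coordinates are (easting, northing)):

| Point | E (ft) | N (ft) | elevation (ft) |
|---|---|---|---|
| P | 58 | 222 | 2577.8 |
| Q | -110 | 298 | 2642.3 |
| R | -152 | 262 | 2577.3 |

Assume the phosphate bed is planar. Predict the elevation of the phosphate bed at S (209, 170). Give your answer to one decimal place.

2543.9 ft

Two edge vectors: P→Q = (-168, 76, 64.5), P→R = (-210, 40, -0.5).
Normal n = (P→Q) × (P→R) = (-2618, -13629, 9240).
So ∂z/∂E = −n_x/n_z = 0.28333 and ∂z/∂N = −n_y/n_z = 1.47500.
Intercept c from P: 2577.8 − 16.43 − 327.45 = 2233.92.
At (209, 170): z = 59.2 + 250.8 + 2233.92 = 2543.9 ft.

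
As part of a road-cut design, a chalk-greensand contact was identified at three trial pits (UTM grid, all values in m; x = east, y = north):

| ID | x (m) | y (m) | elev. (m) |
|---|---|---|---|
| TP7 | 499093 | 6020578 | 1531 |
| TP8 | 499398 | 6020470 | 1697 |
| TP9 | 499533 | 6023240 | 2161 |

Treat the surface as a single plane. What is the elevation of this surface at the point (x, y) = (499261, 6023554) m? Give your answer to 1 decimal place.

Let the plane be z = a·x + b·y + c.
TP8−TP7: 305a − 108b = 166;  TP9−TP7: 440a + 2662b = 630.
Solving gives a = 0.593337445, b = 0.138591857.
Then c = 1531 − a·499093 − b·6020578 = −1129002.65.
At (499261, 6023554): z = 296230.2 + 834815.5 − 1129002.65 = 2043.1 m.

2043.1 m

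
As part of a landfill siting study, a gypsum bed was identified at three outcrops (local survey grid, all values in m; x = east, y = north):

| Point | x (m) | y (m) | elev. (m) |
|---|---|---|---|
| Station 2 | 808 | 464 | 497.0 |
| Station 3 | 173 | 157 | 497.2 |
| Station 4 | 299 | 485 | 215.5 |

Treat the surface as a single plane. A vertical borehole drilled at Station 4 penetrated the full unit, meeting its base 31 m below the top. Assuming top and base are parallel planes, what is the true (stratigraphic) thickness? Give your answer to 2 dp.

20.13 m

Let the plane be z = a·x + b·y + c.
Station 3−Station 2: −635a − 307b = 0.2;  Station 4−Station 2: −509a + 21b = −281.5.
Solving gives a = 0.50954, b = −1.05458.
|∇z| = √(a²+b²) = 1.17122, so dip δ = arctan(1.17122) = 49.51°.
True thickness = vertical thickness × cos δ = 31 × cos 49.51° = 20.13 m.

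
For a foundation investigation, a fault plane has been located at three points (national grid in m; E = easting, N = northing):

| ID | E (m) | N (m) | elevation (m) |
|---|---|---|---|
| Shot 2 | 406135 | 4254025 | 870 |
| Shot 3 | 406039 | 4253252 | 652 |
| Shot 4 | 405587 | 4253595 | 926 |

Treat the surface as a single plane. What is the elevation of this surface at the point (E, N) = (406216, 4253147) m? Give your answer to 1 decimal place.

Let the plane be z = a·E + b·N + c.
Shot 3−Shot 2: −96a − 773b = −218;  Shot 4−Shot 2: −548a − 430b = 56.
Solving gives a = −0.358408052, b = 0.326529331.
Then c = 870 − a·406135 − b·4254025 = −1242631.88.
At (406216, 4253147): z = −145591.1 + 1388777.2 − 1242631.88 = 554.3 m.

554.3 m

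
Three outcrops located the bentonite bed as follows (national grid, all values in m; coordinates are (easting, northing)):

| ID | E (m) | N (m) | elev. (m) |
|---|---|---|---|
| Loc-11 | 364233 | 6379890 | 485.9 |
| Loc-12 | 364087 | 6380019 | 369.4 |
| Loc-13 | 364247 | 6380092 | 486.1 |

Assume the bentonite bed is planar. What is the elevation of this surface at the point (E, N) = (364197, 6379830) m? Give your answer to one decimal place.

461.9 m

Let the plane be z = a·E + b·N + c.
Loc-12−Loc-11: −146a + 129b = −116.5;  Loc-13−Loc-11: 14a + 202b = 0.2.
Solving gives a = 0.752725414, b = −0.051178989.
Then c = 485.9 − a·364233 − b·6379890 = 52834.78.
At (364197, 6379830): z = 274140.3 − 326513.2 + 52834.78 = 461.9 m.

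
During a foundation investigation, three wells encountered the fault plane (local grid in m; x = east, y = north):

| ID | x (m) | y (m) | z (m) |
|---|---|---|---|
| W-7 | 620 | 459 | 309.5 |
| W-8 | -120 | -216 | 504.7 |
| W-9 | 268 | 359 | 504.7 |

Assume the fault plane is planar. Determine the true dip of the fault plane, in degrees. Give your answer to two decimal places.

39.61°

Let the plane be z = a·x + b·y + c.
W-8−W-7: −740a − 675b = 195.2;  W-9−W-7: −352a − 100b = 195.2.
Solving gives a = −0.68606, b = 0.46294.
Gradient magnitude |∇z| = √(a² + b²) = √(0.47068 + 0.21432) = 0.82765.
True dip = arctan(0.82765) = 39.61°, dipping toward SE (azimuth ≈ 124°).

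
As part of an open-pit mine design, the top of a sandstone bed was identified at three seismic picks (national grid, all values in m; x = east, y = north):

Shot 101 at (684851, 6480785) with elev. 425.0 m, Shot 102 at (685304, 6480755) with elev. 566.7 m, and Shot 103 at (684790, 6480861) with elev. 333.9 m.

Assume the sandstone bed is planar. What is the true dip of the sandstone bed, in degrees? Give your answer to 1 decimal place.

45.9°

Two edge vectors: Shot 101→Shot 102 = (453, -30, 141.7), Shot 101→Shot 103 = (-61, 76, -91.1).
Normal n = (Shot 101→Shot 102) × (Shot 101→Shot 103) = (-8036.2, 32624.6, 32598).
So ∂z/∂x = −n_x/n_z = 0.24652 and ∂z/∂y = −n_y/n_z = −1.00082.
Gradient magnitude |∇z| = √(a² + b²) = √(0.06077 + 1.00163) = 1.03073.
True dip = arctan(1.03073) = 45.9°, dipping toward NNW (azimuth ≈ 346°).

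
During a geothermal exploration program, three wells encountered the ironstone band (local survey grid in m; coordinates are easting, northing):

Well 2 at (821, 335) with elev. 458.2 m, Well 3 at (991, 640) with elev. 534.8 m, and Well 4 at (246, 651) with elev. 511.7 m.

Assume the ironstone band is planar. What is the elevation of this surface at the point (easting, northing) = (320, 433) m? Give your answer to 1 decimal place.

Two edge vectors: Well 2→Well 3 = (170, 305, 76.6), Well 2→Well 4 = (-575, 316, 53.5).
Normal n = (Well 2→Well 3) × (Well 2→Well 4) = (-7888.1, -53140, 229095).
So ∂z/∂easting = −n_x/n_z = 0.03443 and ∂z/∂northing = −n_y/n_z = 0.23196.
Intercept c from Well 2: 458.2 − 28.27 − 77.71 = 352.23.
At (320, 433): z = 11.0 + 100.4 + 352.23 = 463.7 m.

463.7 m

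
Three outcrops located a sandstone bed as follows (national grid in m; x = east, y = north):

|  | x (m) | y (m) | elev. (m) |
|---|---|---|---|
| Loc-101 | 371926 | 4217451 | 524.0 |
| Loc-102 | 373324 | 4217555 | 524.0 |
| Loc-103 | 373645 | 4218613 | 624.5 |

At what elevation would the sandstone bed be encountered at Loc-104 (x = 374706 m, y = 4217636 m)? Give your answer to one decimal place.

521.9 m

Let the plane be z = a·x + b·y + c.
Loc-102−Loc-101: 1398a + 104b = 0;  Loc-103−Loc-101: 1719a + 1162b = 100.5.
Solving gives a = −0.007229716, b = 0.097184063.
Then c = 524 − a·371926 − b·4217451 = −406656.10.
At (374706, 4217636): z = −2709.0 + 409887.0 − 406656.10 = 521.9 m.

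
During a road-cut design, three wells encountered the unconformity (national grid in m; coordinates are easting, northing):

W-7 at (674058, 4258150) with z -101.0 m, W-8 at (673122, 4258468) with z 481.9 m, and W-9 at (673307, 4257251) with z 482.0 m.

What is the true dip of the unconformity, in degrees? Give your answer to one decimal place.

Two edge vectors: W-7→W-8 = (-936, 318, 582.9), W-7→W-9 = (-751, -899, 583).
Normal n = (W-7→W-8) × (W-7→W-9) = (709421.1, 107930.1, 1080282).
So ∂z/∂easting = −n_x/n_z = −0.65670 and ∂z/∂northing = −n_y/n_z = −0.09991.
Gradient magnitude |∇z| = √(a² + b²) = √(0.43125 + 0.00998) = 0.66426.
True dip = arctan(0.66426) = 33.6°, dipping toward E (azimuth ≈ 081°).

33.6°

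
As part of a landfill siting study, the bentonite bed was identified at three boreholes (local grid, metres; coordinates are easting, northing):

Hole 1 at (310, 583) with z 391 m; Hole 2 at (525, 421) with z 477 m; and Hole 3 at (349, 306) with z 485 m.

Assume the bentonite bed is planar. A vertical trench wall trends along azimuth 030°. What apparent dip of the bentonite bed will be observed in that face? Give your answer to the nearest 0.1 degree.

Let the plane be z = a·easting + b·northing + c.
Hole 2−Hole 1: 215a − 162b = 86;  Hole 3−Hole 1: 39a − 277b = 94.
Solving gives a = 0.16143, b = −0.31662.
Unit vector along 030° is (sin 30°, cos 30°) = (0.5000, 0.8660).
Slope in that direction = a·(0.5000) + b·(0.8660) = −0.19349.
Apparent dip = arctan|0.19349| = 11.0° (true dip is 19.6°, so apparent ≤ true as expected).

11.0°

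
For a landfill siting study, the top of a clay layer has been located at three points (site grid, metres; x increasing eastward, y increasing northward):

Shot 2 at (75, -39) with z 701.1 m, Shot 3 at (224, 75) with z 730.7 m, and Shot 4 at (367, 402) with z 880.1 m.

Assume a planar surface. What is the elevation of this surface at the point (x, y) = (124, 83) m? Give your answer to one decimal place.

757.8 m

Let the plane be z = a·x + b·y + c.
Shot 3−Shot 2: 149a + 114b = 29.6;  Shot 4−Shot 2: 292a + 441b = 179.
Solving gives a = −0.22678, b = 0.55605.
Then c = 701.1 − a·75 − b·-39 = 739.79.
At (124, 83): z = −28.1 + 46.2 + 739.79 = 757.8 m.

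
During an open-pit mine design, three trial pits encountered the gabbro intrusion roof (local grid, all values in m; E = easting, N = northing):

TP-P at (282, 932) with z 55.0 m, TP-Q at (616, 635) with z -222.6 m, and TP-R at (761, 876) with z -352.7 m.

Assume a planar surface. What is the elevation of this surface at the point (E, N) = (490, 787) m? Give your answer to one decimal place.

-118.9 m

Two edge vectors: TP-P→TP-Q = (334, -297, -277.6), TP-P→TP-R = (479, -56, -407.7).
Normal n = (TP-P→TP-Q) × (TP-P→TP-R) = (105541.3, 3201.4, 123559).
So ∂z/∂E = −n_x/n_z = −0.85418 and ∂z/∂N = −n_y/n_z = −0.02591.
Intercept c from TP-P: 55 + 240.88 + 24.15 = 320.03.
At (490, 787): z = −418.5 − 20.4 + 320.03 = -118.9 m.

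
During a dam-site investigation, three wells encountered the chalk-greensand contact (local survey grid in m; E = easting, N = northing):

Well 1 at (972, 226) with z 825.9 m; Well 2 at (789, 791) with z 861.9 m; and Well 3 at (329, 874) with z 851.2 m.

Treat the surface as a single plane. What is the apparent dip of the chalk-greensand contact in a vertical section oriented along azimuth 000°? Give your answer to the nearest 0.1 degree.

Let the plane be z = a·E + b·N + c.
Well 2−Well 1: −183a + 565b = 36;  Well 3−Well 1: −643a + 648b = 25.3.
Solving gives a = 0.03691, b = 0.07567.
Unit vector along 000° is (sin 0°, cos 0°) = (0.0000, 1.0000).
Slope in that direction = a·(0.0000) + b·(1.0000) = 0.07567.
Apparent dip = arctan|0.07567| = 4.3° (true dip is 4.8°, so apparent ≤ true as expected).

4.3°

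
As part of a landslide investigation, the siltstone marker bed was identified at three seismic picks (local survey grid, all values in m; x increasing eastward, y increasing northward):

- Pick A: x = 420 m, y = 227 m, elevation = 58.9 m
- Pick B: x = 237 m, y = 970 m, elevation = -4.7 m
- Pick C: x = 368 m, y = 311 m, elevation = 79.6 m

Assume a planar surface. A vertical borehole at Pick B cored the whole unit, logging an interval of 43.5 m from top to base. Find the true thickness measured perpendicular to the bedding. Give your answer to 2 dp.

31.67 m

Two edge vectors: Pick A→Pick B = (-183, 743, -63.6), Pick A→Pick C = (-52, 84, 20.7).
Normal n = (Pick A→Pick B) × (Pick A→Pick C) = (20722.5, 7095.3, 23264).
So ∂z/∂x = −n_x/n_z = −0.89075 and ∂z/∂y = −n_y/n_z = −0.30499.
|∇z| = √(a²+b²) = 0.94152, so dip δ = arctan(0.94152) = 43.27°.
True thickness = vertical thickness × cos δ = 43.5 × cos 43.27° = 31.67 m.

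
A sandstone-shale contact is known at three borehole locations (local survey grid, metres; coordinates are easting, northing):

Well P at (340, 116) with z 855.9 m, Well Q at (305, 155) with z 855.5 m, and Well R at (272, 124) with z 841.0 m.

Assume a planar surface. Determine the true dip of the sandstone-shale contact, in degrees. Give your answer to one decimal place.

Two edge vectors: Well P→Well Q = (-35, 39, -0.4), Well P→Well R = (-68, 8, -14.9).
Normal n = (Well P→Well Q) × (Well P→Well R) = (-577.9, -494.3, 2372).
So ∂z/∂easting = −n_x/n_z = 0.24363 and ∂z/∂northing = −n_y/n_z = 0.20839.
Gradient magnitude |∇z| = √(a² + b²) = √(0.05936 + 0.04343) = 0.32060.
True dip = arctan(0.32060) = 17.8°, dipping toward SW (azimuth ≈ 229°).

17.8°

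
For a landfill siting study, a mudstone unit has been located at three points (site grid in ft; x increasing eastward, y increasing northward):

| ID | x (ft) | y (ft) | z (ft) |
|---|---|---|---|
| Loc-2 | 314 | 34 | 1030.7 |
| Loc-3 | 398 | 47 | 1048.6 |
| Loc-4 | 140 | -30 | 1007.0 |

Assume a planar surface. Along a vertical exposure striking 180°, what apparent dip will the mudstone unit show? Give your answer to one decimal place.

Two edge vectors: Loc-2→Loc-3 = (84, 13, 17.9), Loc-2→Loc-4 = (-174, -64, -23.7).
Normal n = (Loc-2→Loc-3) × (Loc-2→Loc-4) = (837.5, -1123.8, -3114).
So ∂z/∂x = −n_x/n_z = 0.26895 and ∂z/∂y = −n_y/n_z = −0.36089.
Unit vector along 180° is (sin 180°, cos 180°) = (0.0000, -1.0000).
Slope in that direction = a·(0.0000) + b·(-1.0000) = 0.36089.
Apparent dip = arctan|0.36089| = 19.8° (true dip is 24.2°, so apparent ≤ true as expected).

19.8°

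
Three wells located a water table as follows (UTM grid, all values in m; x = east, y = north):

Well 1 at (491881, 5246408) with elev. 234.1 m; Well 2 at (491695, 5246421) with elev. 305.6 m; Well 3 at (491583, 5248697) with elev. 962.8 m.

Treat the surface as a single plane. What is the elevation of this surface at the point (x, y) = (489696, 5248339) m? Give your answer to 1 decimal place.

Let the plane be z = a·x + b·y + c.
Well 2−Well 1: −186a + 13b = 71.5;  Well 3−Well 1: −298a + 2289b = 728.7.
Solving gives a = −0.365484024, b = 0.270767043.
Then c = 234.1 − a·491881 − b·5246408 = −1240545.63.
At (489696, 5248339): z = −178976.1 + 1421077.2 − 1240545.63 = 1555.5 m.

1555.5 m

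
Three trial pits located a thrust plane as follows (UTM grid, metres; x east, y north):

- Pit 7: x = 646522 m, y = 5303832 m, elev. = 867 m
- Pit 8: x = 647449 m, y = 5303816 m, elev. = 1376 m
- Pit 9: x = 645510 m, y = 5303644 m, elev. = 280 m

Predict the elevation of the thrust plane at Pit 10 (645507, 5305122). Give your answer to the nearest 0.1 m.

503.7 m

Let the plane be z = a·x + b·y + c.
Pit 8−Pit 7: 927a − 16b = 509;  Pit 9−Pit 7: −1012a − 188b = −587.
Solving gives a = 0.551714724, b = 0.152471806.
Then c = 867 − a·646522 − b·5303832 = −1164513.55.
At (645507, 5305122): z = 356135.7 + 808881.5 − 1164513.55 = 503.7 m.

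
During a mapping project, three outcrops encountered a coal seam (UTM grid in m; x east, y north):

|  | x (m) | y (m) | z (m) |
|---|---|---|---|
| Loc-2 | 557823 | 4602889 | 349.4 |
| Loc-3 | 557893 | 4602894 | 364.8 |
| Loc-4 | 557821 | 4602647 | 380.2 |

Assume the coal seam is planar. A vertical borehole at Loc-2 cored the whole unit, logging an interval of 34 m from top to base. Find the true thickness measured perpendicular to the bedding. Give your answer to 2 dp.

32.88 m

Let the plane be z = a·x + b·y + c.
Loc-3−Loc-2: 70a + 5b = 15.4;  Loc-4−Loc-2: −2a − 242b = 30.8.
Solving gives a = 0.22923, b = −0.12917.
|∇z| = √(a²+b²) = 0.26311, so dip δ = arctan(0.26311) = 14.74°.
True thickness = vertical thickness × cos δ = 34 × cos 14.74° = 32.88 m.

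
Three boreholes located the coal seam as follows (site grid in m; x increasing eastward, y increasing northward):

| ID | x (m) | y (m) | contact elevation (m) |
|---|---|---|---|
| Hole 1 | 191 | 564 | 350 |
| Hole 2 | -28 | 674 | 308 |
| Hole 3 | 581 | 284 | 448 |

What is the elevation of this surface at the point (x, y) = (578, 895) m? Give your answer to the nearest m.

Let the plane be z = a·x + b·y + c.
Hole 2−Hole 1: −219a + 110b = −42;  Hole 3−Hole 1: 390a − 280b = 98.
Solving gives a = 0.05320, b = −0.27590.
Then c = 350 − a·191 − b·564 = 495.44.
At (578, 895): z = 30.8 − 246.9 + 495.44 = 279.3 m.

279 m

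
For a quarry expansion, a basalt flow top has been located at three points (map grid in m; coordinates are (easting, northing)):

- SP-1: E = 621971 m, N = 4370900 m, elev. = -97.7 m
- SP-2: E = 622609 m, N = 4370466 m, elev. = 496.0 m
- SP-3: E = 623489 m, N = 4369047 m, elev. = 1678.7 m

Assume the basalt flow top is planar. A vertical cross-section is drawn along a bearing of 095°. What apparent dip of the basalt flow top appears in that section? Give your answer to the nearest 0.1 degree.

33.6°

Two edge vectors: SP-1→SP-2 = (638, -434, 593.7), SP-1→SP-3 = (1518, -1853, 1776.4).
Normal n = (SP-1→SP-2) × (SP-1→SP-3) = (329168.5, -232106.6, -523402).
So ∂z/∂E = −n_x/n_z = 0.62890 and ∂z/∂N = −n_y/n_z = −0.44346.
Unit vector along 095° is (sin 95°, cos 95°) = (0.9962, -0.0872).
Slope in that direction = a·(0.9962) + b·(-0.0872) = 0.66516.
Apparent dip = arctan|0.66516| = 33.6° (true dip is 37.6°, so apparent ≤ true as expected).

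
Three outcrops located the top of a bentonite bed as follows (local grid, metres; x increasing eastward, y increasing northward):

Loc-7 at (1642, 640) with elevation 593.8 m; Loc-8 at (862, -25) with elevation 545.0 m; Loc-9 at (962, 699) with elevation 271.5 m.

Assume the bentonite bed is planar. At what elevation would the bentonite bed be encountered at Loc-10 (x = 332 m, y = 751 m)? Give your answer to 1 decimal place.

Let the plane be z = a·x + b·y + c.
Loc-8−Loc-7: −780a − 665b = −48.8;  Loc-9−Loc-7: −680a + 59b = −322.3.
Solving gives a = 0.435969, b = −0.437979.
Then c = 593.8 − a·1642 − b·640 = 158.24.
At (332, 751): z = 144.7 − 328.9 + 158.24 = -25.9 m.

-25.9 m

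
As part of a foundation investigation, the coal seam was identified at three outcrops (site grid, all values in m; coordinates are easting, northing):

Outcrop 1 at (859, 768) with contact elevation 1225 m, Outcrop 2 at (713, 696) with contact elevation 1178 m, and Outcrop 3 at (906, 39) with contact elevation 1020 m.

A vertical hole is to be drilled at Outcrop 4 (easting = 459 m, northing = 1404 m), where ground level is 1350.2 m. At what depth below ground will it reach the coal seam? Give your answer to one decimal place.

10.1 m

Two edge vectors: Outcrop 1→Outcrop 2 = (-146, -72, -47), Outcrop 1→Outcrop 3 = (47, -729, -205).
Normal n = (Outcrop 1→Outcrop 2) × (Outcrop 1→Outcrop 3) = (-19503, -32139, 109818).
So ∂z/∂easting = −n_x/n_z = 0.177594 and ∂z/∂northing = −n_y/n_z = 0.292657.
Intercept c from Outcrop 1: 1225 − 152.55 − 224.76 = 847.69.
At (459, 1404): z_contact = 81.52 + 410.89 + 847.69 = 1340.09 m.
Depth below ground = 1350.2 − 1340.09 = 10.1 m.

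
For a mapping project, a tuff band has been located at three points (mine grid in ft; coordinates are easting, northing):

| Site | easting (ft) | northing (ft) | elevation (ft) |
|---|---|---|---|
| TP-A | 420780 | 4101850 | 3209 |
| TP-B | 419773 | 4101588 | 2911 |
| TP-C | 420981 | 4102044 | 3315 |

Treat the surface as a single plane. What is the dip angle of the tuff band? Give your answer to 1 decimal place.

21.3°

Two edge vectors: TP-A→TP-B = (-1007, -262, -298), TP-A→TP-C = (201, 194, 106).
Normal n = (TP-A→TP-B) × (TP-A→TP-C) = (30040, 46844, -142696).
So ∂z/∂easting = −n_x/n_z = 0.21052 and ∂z/∂northing = −n_y/n_z = 0.32828.
Gradient magnitude |∇z| = √(a² + b²) = √(0.04432 + 0.10777) = 0.38998.
True dip = arctan(0.38998) = 21.3°, dipping toward SSW (azimuth ≈ 213°).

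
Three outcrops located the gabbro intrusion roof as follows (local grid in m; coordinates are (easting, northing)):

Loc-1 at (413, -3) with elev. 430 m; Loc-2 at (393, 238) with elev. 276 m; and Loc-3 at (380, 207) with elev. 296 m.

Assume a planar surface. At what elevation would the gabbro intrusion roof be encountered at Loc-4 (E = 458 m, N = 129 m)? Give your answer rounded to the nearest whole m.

Two edge vectors: Loc-1→Loc-2 = (-20, 241, -154), Loc-1→Loc-3 = (-33, 210, -134).
Normal n = (Loc-1→Loc-2) × (Loc-1→Loc-3) = (46, 2402, 3753).
So ∂z/∂E = −n_x/n_z = −0.01226 and ∂z/∂N = −n_y/n_z = −0.64002.
Intercept c from Loc-1: 430 + 5.06 − 1.92 = 433.14.
At (458, 129): z = −5.6 − 82.6 + 433.14 = 345.0 m.

345 m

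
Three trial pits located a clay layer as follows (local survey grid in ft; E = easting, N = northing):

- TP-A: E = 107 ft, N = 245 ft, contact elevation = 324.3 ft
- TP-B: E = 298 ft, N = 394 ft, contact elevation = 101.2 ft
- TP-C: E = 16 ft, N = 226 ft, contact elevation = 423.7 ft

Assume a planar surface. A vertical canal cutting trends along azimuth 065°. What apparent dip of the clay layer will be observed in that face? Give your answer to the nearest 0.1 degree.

45.6°

Two edge vectors: TP-A→TP-B = (191, 149, -223.1), TP-A→TP-C = (-91, -19, 99.4).
Normal n = (TP-A→TP-B) × (TP-A→TP-C) = (10571.7, 1316.7, 9930).
So ∂z/∂E = −n_x/n_z = −1.06462 and ∂z/∂N = −n_y/n_z = −0.13260.
Unit vector along 065° is (sin 65°, cos 65°) = (0.9063, 0.4226).
Slope in that direction = a·(0.9063) + b·(0.4226) = −1.02091.
Apparent dip = arctan|1.02091| = 45.6° (true dip is 47.0°, so apparent ≤ true as expected).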